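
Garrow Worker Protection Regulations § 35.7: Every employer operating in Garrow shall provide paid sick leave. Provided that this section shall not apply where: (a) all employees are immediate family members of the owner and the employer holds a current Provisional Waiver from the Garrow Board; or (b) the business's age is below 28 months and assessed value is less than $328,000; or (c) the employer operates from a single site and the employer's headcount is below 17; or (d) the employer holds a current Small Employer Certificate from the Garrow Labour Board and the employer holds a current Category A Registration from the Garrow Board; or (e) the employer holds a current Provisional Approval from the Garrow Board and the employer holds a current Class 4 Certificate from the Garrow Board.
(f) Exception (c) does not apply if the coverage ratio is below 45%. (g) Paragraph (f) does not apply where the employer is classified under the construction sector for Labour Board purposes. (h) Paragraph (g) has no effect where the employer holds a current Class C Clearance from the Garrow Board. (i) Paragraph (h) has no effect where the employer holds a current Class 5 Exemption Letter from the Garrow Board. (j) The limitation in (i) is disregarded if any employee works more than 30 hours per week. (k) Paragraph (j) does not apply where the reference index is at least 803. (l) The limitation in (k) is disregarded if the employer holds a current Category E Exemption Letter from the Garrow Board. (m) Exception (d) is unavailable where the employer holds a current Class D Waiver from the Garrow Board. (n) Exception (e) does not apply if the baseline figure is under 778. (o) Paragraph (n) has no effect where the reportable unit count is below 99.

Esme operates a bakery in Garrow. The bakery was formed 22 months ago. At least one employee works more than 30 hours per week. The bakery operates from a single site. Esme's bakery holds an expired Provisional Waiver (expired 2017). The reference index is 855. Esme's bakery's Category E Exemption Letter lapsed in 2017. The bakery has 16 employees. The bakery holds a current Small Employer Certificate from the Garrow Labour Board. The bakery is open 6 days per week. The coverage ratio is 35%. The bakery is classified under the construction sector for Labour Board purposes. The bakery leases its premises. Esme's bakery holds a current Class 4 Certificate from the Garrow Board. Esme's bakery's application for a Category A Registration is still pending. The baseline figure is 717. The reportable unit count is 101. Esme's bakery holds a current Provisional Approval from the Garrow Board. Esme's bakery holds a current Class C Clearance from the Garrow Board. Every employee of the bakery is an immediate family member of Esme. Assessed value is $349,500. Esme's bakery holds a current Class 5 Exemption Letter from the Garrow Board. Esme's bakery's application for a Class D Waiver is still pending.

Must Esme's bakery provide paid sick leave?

No — exception (c) applies; Esme's bakery is not required to provide paid sick leave.

Exception (a) fails — no current Provisional Waiver is held.
Exception (b) does not apply: assessed value is $349,500, not less than $328,000.
Exception (c): the employer operates from a single site; the employer's headcount is 16, below the 17 limit — every condition holds. As to paragraphs (f)–(l): (f) is triggered (the coverage ratio is 35%, below the 45% limit), but yields to (g): (g) operates against (f): the bakery is classified under the construction sector. (h) is engaged (a current Class C Clearance is held), but is overridden by (i): (i) operates against (h): a current Class 5 Exemption Letter is held. (j) is engaged (at least one employee exceeds 30 hours/week), but is overridden by (k): (k) operates against (j): the reference index is 855, meeting the 803 threshold. (l), which would lift (k), is not engaged — the Category E Exemption Letter is not current. Exception (c) stands.
Exception (d) does not apply: no current Category A Registration is held.
Exception (e)'s conditions are all satisfied: a current Provisional Approval is held; a current Class 4 Certificate is held. But applying paragraphs (n)–(o): (n) operates against (e): the baseline figure is 717, under the 778 limit. (o) is not triggered (the reportable unit count is 101, not below 99), so (n) stands. (e) is therefore removed.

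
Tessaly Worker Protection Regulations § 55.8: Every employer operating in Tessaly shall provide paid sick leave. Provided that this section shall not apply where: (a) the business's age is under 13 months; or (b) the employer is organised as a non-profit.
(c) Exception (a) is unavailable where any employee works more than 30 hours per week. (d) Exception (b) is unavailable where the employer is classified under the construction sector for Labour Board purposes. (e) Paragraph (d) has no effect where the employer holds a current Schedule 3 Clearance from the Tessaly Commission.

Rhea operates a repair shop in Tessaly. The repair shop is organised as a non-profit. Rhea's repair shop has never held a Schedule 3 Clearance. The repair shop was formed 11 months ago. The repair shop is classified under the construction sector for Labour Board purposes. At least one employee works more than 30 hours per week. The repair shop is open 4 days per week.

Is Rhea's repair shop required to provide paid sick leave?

Yes — Rhea's repair shop must provide paid sick leave.

Exception (a) is satisfied on its face — the business's age is 11 months, under the 13 months limit. But: (c) applies — at least one employee exceeds 30 hours/week. So (a) is unavailable.
Exception (b): the employer is a non-profit — every condition holds. But: (d) operates against (b): the repair shop is classified under the construction sector. (e), which would lift (d), does not operate here — there is no Schedule 3 Clearance in force. Exception (b) does not apply.
None of the exceptions is available; § 55.8 applies in full.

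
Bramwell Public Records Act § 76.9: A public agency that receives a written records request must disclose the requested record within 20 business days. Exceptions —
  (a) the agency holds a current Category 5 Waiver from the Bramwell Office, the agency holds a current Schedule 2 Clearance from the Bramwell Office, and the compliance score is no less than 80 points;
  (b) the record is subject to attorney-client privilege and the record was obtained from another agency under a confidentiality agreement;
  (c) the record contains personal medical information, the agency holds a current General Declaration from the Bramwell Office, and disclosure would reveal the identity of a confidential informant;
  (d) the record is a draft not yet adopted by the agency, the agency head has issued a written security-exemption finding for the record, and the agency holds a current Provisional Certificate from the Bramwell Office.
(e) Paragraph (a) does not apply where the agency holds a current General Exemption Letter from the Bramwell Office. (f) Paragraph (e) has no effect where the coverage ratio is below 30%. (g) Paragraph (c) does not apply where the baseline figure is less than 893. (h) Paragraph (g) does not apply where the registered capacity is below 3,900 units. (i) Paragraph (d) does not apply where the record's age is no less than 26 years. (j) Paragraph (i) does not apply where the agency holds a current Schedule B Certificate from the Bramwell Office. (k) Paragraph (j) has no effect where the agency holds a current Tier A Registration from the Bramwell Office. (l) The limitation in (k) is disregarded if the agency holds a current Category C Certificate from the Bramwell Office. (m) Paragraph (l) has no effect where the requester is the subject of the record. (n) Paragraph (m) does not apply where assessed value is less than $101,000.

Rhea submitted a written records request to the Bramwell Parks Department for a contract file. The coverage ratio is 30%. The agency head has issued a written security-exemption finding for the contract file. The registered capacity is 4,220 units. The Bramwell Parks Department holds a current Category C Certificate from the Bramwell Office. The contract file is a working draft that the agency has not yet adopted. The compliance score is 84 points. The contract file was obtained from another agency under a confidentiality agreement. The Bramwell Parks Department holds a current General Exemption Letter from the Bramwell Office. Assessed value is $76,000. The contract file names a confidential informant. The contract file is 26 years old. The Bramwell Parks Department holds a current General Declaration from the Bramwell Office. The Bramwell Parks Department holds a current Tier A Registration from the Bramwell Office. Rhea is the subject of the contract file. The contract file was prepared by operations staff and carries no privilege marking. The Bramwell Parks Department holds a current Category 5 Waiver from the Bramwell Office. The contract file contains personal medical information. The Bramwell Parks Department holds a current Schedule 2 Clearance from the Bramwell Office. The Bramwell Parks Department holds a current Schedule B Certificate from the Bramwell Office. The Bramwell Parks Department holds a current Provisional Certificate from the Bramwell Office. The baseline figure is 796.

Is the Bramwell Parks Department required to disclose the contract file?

No — exception (d) applies; the Bramwell Parks Department is not required to disclose the contract file.

Exception (a) is satisfied on its face — a current Category 5 Waiver is held; a current Schedule 2 Clearance is held; the compliance score is 84 points, meeting the 80 points threshold. But applying paragraphs (e)–(f): (e) operates against (a): a current General Exemption Letter is held. (f), which would lift (e), is not triggered — the coverage ratio is 30%, not below 30%. Exception (a) does not apply.
Exception (b) does not apply: the contract file carries no privilege marking.
Exception (c): the contract file contains personal medical information; a current General Declaration is held; the contract file names a confidential informant — every condition holds. But applying paragraphs (g)–(h): (g) operates against (c): the baseline figure is 796, less than the 893 limit. (h) does not operate here (the registered capacity is 4,220 units, not below 3,900 units), so (g) stands. (c) is therefore removed.
Exception (d): the contract file is an unadopted draft; a written security-exemption finding has been issued; a current Provisional Certificate is held — every condition holds. As to paragraphs (i)–(n): (i) would limit (d) — the record's age is 26 years, meeting the 26 years threshold — but (j) sets (i) aside: (j) operates against (i): a current Schedule B Certificate is held. (k) would limit (j) — a current Tier A Registration is held — but (l) sets (k) aside: (l) operates against (k): a current Category C Certificate is held. (m) would limit (l) — Rhea is the subject of the contract file — but (n) sets (m) aside: (n) applies — assessed value is $76,000, less than the $101,000 limit. (d) remains available.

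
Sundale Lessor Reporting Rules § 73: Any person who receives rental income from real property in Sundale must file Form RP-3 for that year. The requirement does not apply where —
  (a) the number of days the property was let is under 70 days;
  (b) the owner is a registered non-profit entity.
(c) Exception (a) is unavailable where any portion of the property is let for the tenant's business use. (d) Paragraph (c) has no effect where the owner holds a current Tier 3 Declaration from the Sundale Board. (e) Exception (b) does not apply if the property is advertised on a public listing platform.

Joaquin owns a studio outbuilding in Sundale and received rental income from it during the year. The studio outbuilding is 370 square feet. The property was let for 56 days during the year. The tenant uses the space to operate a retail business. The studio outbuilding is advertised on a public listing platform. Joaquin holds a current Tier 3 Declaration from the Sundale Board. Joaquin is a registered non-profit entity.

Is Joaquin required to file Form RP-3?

No — exception (a) applies; Joaquin is not required to file Form RP-3.

Exception (a): the number of days the property was let is 56 days, under the 70 days limit — every condition holds. Applying paragraphs (c)–(d): (c) operates (the space is let for business use), but yields to (d): (d) operates against (c): a current Tier 3 Declaration is held. Exception (a) stands.
Exception (b)'s conditions are all satisfied: Joaquin is a registered non-profit. But applying paragraph (e): (e) operates against (b): the property is publicly advertised. So (b) is unavailable.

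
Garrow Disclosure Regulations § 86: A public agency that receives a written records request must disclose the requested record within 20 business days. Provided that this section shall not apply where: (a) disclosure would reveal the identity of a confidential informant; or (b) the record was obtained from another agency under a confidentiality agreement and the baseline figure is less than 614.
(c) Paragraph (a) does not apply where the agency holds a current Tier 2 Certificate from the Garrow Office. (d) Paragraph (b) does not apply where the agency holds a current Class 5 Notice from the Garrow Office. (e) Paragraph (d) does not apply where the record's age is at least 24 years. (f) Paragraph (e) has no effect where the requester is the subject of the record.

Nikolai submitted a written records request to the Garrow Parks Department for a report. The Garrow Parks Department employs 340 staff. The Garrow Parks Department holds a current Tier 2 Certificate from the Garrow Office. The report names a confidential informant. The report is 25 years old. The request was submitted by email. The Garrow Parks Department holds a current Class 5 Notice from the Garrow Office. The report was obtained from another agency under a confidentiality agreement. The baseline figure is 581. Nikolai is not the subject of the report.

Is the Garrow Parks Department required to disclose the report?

No — exception (b) applies; the Garrow Parks Department is not required to disclose the report.

Exception (a) is satisfied on its face — the report names a confidential informant. But: (c) operates against (a): a current Tier 2 Certificate is held. Exception (a) does not apply.
Exception (b) is satisfied on its face — the report was obtained under a confidentiality agreement; the baseline figure is 581, less than the 614 limit. Considering the limiting provisions: (d) would limit (b) — a current Class 5 Notice is held — but (e) sets (d) aside: (e) applies — the record's age is 25 years, meeting the 24 years threshold. (f) is not triggered (Nikolai is not the subject of the report), so (e) stands. Exception (b) stands.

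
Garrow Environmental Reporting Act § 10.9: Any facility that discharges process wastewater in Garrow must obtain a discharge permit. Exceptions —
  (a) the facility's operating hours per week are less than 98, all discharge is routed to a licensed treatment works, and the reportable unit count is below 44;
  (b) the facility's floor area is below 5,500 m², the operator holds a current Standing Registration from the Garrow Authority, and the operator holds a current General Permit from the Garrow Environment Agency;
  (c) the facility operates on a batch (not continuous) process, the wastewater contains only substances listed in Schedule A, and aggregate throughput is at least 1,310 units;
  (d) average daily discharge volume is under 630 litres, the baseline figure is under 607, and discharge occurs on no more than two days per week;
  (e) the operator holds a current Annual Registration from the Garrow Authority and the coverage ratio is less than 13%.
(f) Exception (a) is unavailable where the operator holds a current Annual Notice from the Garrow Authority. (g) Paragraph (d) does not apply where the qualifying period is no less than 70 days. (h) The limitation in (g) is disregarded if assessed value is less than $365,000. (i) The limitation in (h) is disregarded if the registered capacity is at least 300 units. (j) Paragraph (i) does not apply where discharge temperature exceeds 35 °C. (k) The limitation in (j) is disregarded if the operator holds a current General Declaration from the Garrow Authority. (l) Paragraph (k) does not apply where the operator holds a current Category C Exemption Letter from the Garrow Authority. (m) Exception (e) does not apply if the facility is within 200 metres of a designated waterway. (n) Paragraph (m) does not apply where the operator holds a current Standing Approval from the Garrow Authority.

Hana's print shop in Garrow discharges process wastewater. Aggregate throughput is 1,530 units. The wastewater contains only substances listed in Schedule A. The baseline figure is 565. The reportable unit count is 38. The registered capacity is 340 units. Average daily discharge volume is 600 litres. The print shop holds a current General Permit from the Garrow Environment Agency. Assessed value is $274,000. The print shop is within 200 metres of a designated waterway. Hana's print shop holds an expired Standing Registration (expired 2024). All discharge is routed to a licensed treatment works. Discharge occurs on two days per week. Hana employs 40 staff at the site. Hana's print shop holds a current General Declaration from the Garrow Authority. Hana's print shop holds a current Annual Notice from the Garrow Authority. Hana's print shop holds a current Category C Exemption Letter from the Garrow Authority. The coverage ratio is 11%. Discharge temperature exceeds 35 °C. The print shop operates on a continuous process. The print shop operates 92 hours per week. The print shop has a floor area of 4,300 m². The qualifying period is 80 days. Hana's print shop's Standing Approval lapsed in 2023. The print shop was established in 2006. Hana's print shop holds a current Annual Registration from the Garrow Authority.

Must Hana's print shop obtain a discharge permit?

Exception (a): the facility's operating hours per week are 92, less than the 98 limit; discharge is routed to a licensed treatment works; the reportable unit count is 38, below the 44 limit — every condition holds. Turning to paragraph (f): (f) applies — a current Annual Notice is held. So (a) is unavailable.
Exception (b) does not apply: no current Standing Registration is held.
Exception (c) fails — the facility operates on a continuous process.
Exception (d)'s conditions are all satisfied: average daily discharge volume is 600 litres, under the 630 litres limit; the baseline figure is 565, under the 607 limit; discharge occurs on no more than two days per week. As to paragraphs (g)–(l): (g) would limit (d) — the qualifying period is 80 days, meeting the 70 days threshold — but (h) sets (g) aside: (h) operates against (g): assessed value is $274,000, less than the $365,000 limit. (i) operates (the registered capacity is 340 units, meeting the 300 units threshold), but yields to (j): (j) is engaged — discharge temperature exceeds 35 °C. (k) is engaged (a current General Declaration is held), but is itself disapplied by (l): (l) is triggered — a current Category C Exemption Letter is held. (d) remains available.
Exception (e): a current Annual Registration is held; the coverage ratio is 11%, less than the 13% limit — every condition holds. Turning to paragraphs (m)–(n): (m) operates against (e): the print shop is within 200 m of a designated waterway. (n), which would lift (m), is not engaged — the Standing Approval is not current. (e) is therefore removed.

No — exception (d) applies; Hana's print shop is not required to obtain a discharge permit.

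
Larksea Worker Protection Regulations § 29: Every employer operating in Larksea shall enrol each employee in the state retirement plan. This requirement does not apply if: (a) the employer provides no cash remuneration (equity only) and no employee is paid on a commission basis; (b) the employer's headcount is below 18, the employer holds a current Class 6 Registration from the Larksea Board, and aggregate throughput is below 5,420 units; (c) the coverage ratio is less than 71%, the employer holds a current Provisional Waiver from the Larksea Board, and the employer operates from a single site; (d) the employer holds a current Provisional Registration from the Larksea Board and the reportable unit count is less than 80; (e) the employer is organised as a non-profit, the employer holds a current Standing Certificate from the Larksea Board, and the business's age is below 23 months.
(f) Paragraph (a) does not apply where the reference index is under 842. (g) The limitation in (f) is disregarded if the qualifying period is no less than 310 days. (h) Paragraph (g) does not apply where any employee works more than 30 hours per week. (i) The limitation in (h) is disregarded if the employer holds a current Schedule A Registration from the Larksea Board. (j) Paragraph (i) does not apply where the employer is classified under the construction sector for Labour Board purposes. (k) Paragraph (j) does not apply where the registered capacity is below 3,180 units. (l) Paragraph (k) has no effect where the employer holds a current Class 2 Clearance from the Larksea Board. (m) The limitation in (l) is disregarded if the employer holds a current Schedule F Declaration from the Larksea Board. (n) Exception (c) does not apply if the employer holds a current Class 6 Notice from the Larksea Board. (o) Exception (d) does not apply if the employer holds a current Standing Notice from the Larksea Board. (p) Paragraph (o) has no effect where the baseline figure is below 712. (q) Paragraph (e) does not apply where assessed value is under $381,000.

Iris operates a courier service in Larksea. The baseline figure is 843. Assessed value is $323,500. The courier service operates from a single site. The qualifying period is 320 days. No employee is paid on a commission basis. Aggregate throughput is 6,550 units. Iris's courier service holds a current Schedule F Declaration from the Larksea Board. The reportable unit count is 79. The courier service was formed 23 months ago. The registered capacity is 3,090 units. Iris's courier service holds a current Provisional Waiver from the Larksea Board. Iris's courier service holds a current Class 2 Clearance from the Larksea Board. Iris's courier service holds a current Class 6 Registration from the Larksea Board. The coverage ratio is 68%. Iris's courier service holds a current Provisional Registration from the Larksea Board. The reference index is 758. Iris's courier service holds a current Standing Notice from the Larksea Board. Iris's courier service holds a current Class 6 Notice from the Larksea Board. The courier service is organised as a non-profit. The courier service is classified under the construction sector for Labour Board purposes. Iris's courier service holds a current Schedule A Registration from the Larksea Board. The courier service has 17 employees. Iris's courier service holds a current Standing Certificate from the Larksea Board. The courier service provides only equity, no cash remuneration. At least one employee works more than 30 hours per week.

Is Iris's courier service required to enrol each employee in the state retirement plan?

Exception (a): remuneration is equity-only; no employee is paid on commission — every condition holds. As to paragraphs (f)–(m): (f) would limit (a) — the reference index is 758, under the 842 limit — but (g) sets (f) aside: (g) operates against (f): the qualifying period is 320 days, meeting the 310 days threshold. (h) would limit (g) — at least one employee exceeds 30 hours/week — but (i) sets (h) aside: (i) operates against (h): a current Schedule A Registration is held. (j) operates (the courier service is classified under the construction sector), but is displaced by (k): (k) operates against (j): the registered capacity is 3,090 units, below the 3,180 units limit. (l) would limit (k) — a current Class 2 Clearance is held — but (m) sets (l) aside: (m) operates against (l): a current Schedule F Declaration is held. (a) remains available.
Exception (b) requires that aggregate throughput is below 5,420 units; but aggregate throughput is 6,550 units, not below 5,420 units, so (b) is unavailable.
Exception (c): the coverage ratio is 68%, less than the 71% limit; a current Provisional Waiver is held; the employer operates from a single site — every condition holds. Turning to paragraph (n): (n) operates against (c): a current Class 6 Notice is held. Exception (c) does not apply.
Exception (d): a current Provisional Registration is held; the reportable unit count is 79, less than the 80 limit — every condition holds. However, paragraphs (o)–(p) must be considered: (o) operates against (d): a current Standing Notice is held. (p) does not operate here (the baseline figure is 843, not below 712), so (o) stands. Exception (d) does not apply.
Exception (e) fails — the business's age is 23 months, not below 23 months.

No — exception (a) applies; Iris's courier service is not required to enrol each employee in the state retirement plan.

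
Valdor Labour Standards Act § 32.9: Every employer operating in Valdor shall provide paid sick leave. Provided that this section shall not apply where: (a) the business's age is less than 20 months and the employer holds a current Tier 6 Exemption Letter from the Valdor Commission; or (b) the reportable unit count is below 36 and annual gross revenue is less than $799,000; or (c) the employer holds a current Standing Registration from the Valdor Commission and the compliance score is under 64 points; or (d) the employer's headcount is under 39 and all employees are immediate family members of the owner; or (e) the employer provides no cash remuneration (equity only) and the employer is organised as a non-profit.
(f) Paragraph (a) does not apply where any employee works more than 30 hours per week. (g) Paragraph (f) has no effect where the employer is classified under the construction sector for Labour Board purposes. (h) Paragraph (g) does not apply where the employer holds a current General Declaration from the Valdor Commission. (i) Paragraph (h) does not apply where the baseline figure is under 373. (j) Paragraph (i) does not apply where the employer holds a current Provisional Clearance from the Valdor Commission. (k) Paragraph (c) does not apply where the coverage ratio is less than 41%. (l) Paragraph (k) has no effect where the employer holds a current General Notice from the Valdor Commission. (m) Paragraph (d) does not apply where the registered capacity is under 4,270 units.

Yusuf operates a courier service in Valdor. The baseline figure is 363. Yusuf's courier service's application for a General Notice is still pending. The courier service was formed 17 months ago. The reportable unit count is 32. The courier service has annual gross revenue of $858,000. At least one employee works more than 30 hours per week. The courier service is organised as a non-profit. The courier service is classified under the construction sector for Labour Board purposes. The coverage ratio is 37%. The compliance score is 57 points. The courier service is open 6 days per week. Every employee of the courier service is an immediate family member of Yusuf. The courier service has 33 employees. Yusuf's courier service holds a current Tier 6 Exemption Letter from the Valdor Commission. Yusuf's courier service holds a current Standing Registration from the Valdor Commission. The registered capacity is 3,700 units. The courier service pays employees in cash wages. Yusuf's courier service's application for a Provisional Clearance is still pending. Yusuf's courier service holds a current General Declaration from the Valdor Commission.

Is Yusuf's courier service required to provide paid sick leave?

Exception (a) is satisfied on its face — the business's age is 17 months, less than the 20 months limit; a current Tier 6 Exemption Letter is held. Considering the limiting provisions: (f) is engaged (at least one employee exceeds 30 hours/week), but is displaced by (g): (g) is triggered — the courier service is classified under the construction sector. (h) would limit (g) — a current General Declaration is held — but (i) sets (h) aside: (i) applies — the baseline figure is 363, under the 373 limit. (j) is not engaged (the Provisional Clearance is not current), so (i) stands. So (a) applies.
Exception (b) requires that annual gross revenue is less than $799,000; but annual gross revenue is $858,000, not less than $799,000, so (b) is unavailable.
Exception (c)'s conditions are all satisfied: a current Standing Registration is held; the compliance score is 57 points, under the 64 points limit. However, paragraphs (k)–(l) must be considered: (k) operates against (c): the coverage ratio is 37%, less than the 41% limit. (l) is inapplicable (the General Notice is not current), so (k) stands. Exception (c) does not apply.
Exception (d)'s conditions are all satisfied: the employer's headcount is 33, under the 39 limit; every employee is an immediate family member. Turning to paragraph (m): (m) applies — the registered capacity is 3,700 units, under the 4,270 units limit. Exception (d) does not apply.
Exception (e) does not apply: employees are paid cash wages.

No — exception (a) applies; Yusuf's courier service is not required to provide paid sick leave.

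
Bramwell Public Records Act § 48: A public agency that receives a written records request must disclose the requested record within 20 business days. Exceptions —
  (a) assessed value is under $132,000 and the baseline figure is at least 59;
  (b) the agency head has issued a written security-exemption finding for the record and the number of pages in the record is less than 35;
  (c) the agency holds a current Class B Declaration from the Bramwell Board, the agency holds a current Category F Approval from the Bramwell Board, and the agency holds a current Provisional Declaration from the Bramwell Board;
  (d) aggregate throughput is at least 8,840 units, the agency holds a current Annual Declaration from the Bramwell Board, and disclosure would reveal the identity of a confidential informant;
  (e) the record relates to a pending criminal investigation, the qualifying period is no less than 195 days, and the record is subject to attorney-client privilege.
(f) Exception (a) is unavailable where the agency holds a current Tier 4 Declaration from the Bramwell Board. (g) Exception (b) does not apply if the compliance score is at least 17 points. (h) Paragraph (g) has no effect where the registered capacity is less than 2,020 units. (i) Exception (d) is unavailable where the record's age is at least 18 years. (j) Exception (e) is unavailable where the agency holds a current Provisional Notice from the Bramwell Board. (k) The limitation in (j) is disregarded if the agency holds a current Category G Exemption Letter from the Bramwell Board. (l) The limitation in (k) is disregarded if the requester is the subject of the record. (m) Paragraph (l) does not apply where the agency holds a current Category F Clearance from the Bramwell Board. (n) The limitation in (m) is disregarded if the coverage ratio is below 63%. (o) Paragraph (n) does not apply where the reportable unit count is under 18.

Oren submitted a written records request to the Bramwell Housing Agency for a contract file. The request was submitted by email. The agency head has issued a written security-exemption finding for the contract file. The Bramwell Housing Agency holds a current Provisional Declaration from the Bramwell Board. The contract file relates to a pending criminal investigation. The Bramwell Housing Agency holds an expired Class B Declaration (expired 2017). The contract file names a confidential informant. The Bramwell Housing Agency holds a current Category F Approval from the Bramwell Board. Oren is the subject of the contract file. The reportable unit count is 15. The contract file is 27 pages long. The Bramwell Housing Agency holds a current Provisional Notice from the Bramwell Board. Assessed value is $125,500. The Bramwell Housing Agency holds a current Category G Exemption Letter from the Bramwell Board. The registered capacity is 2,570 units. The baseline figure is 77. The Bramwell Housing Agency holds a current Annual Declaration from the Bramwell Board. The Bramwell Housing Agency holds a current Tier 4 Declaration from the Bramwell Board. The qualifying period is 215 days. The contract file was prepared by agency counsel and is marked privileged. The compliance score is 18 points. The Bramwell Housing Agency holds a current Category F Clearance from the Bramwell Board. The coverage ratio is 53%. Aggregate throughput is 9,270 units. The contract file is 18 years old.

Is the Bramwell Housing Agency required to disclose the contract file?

No — exception (e) applies; the Bramwell Housing Agency is not required to disclose the contract file.

Exception (a): assessed value is $125,500, under the $132,000 limit; the baseline figure is 77, meeting the 59 threshold — every condition holds. However, paragraph (f) must be considered: (f) is triggered — a current Tier 4 Declaration is held. Exception (a) does not apply.
All of (b)'s requirements are met (a written security-exemption finding has been issued; the number of pages in the record is 27, less than the 35 limit). But: (g) operates against (b): the compliance score is 18 points, meeting the 17 points threshold. (h) is not engaged (the registered capacity is 2,570 units, not less than 2,020 units), so (g) stands. (b) is therefore removed.
Exception (c) requires that the agency holds a current Class B Declaration from the Bramwell Board; but the Class B Declaration is not current, so (c) is unavailable.
Exception (d)'s conditions are all satisfied: aggregate throughput is 9,270 units, meeting the 8,840 units threshold; a current Annual Declaration is held; the contract file names a confidential informant. But: (i) is engaged — the record's age is 18 years, meeting the 18 years threshold. So (d) is unavailable.
All of (e)'s requirements are met (the contract file relates to a pending investigation; the qualifying period is 215 days, meeting the 195 days threshold; the contract file is privileged). Applying paragraphs (j)–(o): (j) would limit (e) — a current Provisional Notice is held — but (k) sets (j) aside: (k) operates against (j): a current Category G Exemption Letter is held. (l) is engaged (Oren is the subject of the contract file), but is overridden by (m): (m) operates against (l): a current Category F Clearance is held. (n) would limit (m) — the coverage ratio is 53%, below the 63% limit — but (o) sets (n) aside: (o) operates against (n): the reportable unit count is 15, under the 18 limit. Exception (e) stands.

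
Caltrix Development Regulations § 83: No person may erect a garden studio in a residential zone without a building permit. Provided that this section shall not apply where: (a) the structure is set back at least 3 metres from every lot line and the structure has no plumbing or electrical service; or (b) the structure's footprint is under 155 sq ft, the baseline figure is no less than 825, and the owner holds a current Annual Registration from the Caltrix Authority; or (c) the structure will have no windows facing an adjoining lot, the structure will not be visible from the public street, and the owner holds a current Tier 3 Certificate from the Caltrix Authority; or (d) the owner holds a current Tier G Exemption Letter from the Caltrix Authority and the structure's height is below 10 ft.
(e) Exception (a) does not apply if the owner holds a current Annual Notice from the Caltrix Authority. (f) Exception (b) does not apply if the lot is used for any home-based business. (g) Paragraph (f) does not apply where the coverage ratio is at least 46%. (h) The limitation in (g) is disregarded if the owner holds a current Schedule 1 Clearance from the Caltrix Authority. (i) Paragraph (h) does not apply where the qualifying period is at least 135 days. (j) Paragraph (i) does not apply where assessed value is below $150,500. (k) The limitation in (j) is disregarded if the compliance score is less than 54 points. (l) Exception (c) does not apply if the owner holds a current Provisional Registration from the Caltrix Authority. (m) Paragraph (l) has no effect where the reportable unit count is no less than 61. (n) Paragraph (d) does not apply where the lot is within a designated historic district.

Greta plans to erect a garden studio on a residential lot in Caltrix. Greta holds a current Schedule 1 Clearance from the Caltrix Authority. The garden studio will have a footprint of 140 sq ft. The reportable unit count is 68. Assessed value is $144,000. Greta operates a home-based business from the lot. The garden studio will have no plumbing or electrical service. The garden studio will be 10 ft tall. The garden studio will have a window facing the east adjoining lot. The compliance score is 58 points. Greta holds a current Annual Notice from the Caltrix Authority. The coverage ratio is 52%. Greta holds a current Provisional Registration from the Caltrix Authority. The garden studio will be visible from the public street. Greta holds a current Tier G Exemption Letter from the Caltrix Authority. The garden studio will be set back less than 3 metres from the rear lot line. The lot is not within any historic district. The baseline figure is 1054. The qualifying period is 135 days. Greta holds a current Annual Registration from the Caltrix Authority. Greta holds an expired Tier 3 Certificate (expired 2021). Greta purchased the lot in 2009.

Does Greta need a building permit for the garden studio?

Exception (a) fails — the rear setback is under 3 m.
Exception (b): the structure's footprint is 140 sq ft, under the 155 sq ft limit; the baseline figure is 1,054, meeting the 825 threshold; a current Annual Registration is held — every condition holds. But: (f) operates against (b): a home-based business operates on the lot. (g) is engaged (the coverage ratio is 52%, meeting the 46% threshold), but is set aside by (h): (h) is engaged — a current Schedule 1 Clearance is held. (i) would limit (h) — the qualifying period is 135 days, meeting the 135 days threshold — but (j) sets (i) aside: (j) operates against (i): assessed value is $144,000, below the $150,500 limit. (k) does not operate here (the compliance score is 58 points, not less than 54 points), so (j) stands. Exception (b) does not apply.
Exception (c) requires that the structure will have no windows facing an adjoining lot; but a window faces an adjoining lot, so (c) is unavailable.
Exception (d) fails — the structure's height is 10 ft, not below 10 ft.
No exception applies. The general rule governs.

Yes — Greta must obtain a building permit.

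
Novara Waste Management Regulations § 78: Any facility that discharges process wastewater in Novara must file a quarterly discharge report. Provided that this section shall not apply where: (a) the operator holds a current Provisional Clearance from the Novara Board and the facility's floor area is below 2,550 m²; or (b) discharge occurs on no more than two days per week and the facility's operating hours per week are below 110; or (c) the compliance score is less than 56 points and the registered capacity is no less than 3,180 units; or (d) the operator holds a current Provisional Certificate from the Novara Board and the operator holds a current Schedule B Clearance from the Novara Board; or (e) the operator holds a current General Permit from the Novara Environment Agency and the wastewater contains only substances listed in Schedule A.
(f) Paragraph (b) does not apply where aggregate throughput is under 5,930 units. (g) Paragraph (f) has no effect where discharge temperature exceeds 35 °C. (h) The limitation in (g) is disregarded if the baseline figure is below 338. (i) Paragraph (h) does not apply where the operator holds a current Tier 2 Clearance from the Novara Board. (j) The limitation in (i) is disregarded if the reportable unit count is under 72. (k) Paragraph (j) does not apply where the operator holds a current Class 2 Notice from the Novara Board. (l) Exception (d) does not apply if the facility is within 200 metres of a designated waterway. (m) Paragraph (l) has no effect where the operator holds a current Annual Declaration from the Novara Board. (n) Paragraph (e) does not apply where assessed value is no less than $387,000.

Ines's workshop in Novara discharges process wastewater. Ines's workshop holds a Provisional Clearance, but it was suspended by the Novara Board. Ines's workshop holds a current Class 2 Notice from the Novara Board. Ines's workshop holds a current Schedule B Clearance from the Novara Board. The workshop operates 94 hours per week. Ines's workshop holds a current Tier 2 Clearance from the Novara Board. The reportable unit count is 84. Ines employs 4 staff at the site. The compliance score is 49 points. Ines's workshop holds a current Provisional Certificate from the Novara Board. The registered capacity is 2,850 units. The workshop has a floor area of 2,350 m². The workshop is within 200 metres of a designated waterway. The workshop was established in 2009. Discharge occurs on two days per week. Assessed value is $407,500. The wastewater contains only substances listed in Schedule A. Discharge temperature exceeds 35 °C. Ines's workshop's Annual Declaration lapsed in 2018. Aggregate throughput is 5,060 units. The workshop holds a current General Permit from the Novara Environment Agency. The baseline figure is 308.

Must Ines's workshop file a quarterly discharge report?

Exception (a) requires that the operator holds a current Provisional Clearance from the Novara Board; but the Provisional Clearance is not current, so (a) is unavailable.
Exception (b)'s conditions are all satisfied: discharge occurs on no more than two days per week; the facility's operating hours per week are 94, below the 110 limit. Under paragraphs (f)–(k): (f) operates (aggregate throughput is 5,060 units, under the 5,930 units limit), but is itself disapplied by (g): (g) operates — discharge temperature exceeds 35 °C. (h) would limit (g) — the baseline figure is 308, below the 338 limit — but (i) sets (h) aside: (i) is engaged — a current Tier 2 Clearance is held. (j) is not engaged (the reportable unit count is 84, not under 72), so (i) stands. Exception (b) stands.
Exception (c) requires that the registered capacity is no less than 3,180 units; but the registered capacity is 2,850 units, short of 3,180 units, so (c) is unavailable.
Exception (d): a current Provisional Certificate is held; a current Schedule B Clearance is held — every condition holds. However, paragraphs (l)–(m) must be considered: (l) is triggered — the workshop is within 200 m of a designated waterway. (m), which would lift (l), is not engaged — the Annual Declaration is not current. Exception (d) does not apply.
All of (e)'s requirements are met (a current General Permit is held; the wastewater is Schedule-A-only). Turning to paragraph (n): (n) operates — assessed value is $407,500, meeting the $387,000 threshold. So (e) is unavailable.

No — exception (b) applies; Ines's workshop is not required to file a quarterly discharge report.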